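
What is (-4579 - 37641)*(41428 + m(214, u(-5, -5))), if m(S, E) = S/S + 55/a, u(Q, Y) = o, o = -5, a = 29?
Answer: -50727161120/29 ≈ -1.7492e+9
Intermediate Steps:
u(Q, Y) = -5
m(S, E) = 84/29 (m(S, E) = S/S + 55/29 = 1 + 55*(1/29) = 1 + 55/29 = 84/29)
(-4579 - 37641)*(41428 + m(214, u(-5, -5))) = (-4579 - 37641)*(41428 + 84/29) = -42220*1201496/29 = -50727161120/29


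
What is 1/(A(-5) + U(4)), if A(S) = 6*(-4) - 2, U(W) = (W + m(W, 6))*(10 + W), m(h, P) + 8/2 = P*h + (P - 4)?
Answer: 1/338 ≈ 0.0029586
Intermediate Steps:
m(h, P) = -8 + P + P*h (m(h, P) = -4 + (P*h + (P - 4)) = -4 + (P*h + (-4 + P)) = -4 + (-4 + P + P*h) = -8 + P + P*h)
U(W) = (-2 + 7*W)*(10 + W) (U(W) = (W + (-8 + 6 + 6*W))*(10 + W) = (W + (-2 + 6*W))*(10 + W) = (-2 + 7*W)*(10 + W))
A(S) = -26 (A(S) = -24 - 2 = -26)
1/(A(-5) + U(4)) = 1/(-26 + (-20 + 7*4² + 68*4)) = 1/(-26 + (-20 + 7*16 + 272)) = 1/(-26 + (-20 + 112 + 272)) = 1/(-26 + 364) = 1/338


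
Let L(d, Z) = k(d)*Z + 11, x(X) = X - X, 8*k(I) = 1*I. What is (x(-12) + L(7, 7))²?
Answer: 18769/64 ≈ 293.27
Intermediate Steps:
k(I) = I/8 (k(I) = (1*I)/8 = I/8)
x(X) = 0
L(d, Z) = 11 + Z*d/8 (L(d, Z) = (d/8)*Z + 11 = Z*d/8 + 11 = 11 + Z*d/8)
(x(-12) + L(7, 7))² = (0 + (11 + (⅛)*7*7))² = (0 + (11 + 49/8))² = (0 + 137/8)² = (137/8)² = 18769/64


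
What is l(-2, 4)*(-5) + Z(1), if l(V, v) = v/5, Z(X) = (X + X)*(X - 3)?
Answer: -8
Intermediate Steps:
Z(X) = 2*X*(-3 + X) (Z(X) = (2*X)*(-3 + X) = 2*X*(-3 + X))
l(V, v) = v/5 (l(V, v) = v*(⅕) = v/5)
l(-2, 4)*(-5) + Z(1) = ((⅕)*4)*(-5) + 2*1*(-3 + 1) = (⅘)*(-5) + 2*1*(-2) = -4 - 4 = -8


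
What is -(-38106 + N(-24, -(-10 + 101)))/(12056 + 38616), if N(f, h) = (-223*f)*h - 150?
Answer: 65661/6334 ≈ 10.366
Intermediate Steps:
N(f, h) = -150 - 223*f*h (N(f, h) = -223*f*h - 150 = -150 - 223*f*h)
-(-38106 + N(-24, -(-10 + 101)))/(12056 + 38616) = -(-38106 + (-150 - 223*(-24)*(-(-10 + 101))))/(12056 + 38616) = -(-38106 + (-150 - 223*(-24)*(-1*91)))/50672 = -(-38106 + (-150 - 223*(-24)*(-91)))/50672 = -(-38106 + (-150 - 487032))/50672 = -(-38106 - 487182)/50672 = -(-525288)/50672 = -1*(-65661/6334) = 65661/6334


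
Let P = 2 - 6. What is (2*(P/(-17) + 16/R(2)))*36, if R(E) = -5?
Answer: -18144/85 ≈ -213.46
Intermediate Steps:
P = -4
(2*(P/(-17) + 16/R(2)))*36 = (2*(-4/(-17) + 16/(-5)))*36 = (2*(-4*(-1/17) + 16*(-1/5)))*36 = (2*(4/17 - 16/5))*36 = (2*(-252/85))*36 = -504/85*36 = -18144/85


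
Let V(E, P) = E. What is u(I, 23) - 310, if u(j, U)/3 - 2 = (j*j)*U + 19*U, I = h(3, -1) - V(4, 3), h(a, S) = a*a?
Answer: 2732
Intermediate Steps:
h(a, S) = a²
I = 5 (I = 3² - 1*4 = 9 - 4 = 5)
u(j, U) = 6 + 57*U + 3*U*j² (u(j, U) = 6 + 3*((j*j)*U + 19*U) = 6 + 3*(j²*U + 19*U) = 6 + 3*(U*j² + 19*U) = 6 + 3*(19*U + U*j²) = 6 + (57*U + 3*U*j²) = 6 + 57*U + 3*U*j²)
u(I, 23) - 310 = (6 + 57*23 + 3*23*5²) - 310 = (6 + 1311 + 3*23*25) - 310 = (6 + 1311 + 1725) - 310 = 3042 - 310 = 2732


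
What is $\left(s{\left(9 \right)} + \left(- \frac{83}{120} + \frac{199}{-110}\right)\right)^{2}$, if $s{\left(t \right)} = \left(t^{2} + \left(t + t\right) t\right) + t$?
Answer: $\frac{108464176921}{1742400} \approx 62250.0$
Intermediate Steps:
$s{\left(t \right)} = t + 3 t^{2}$ ($s{\left(t \right)} = \left(t^{2} + 2 t t\right) + t = \left(t^{2} + 2 t^{2}\right) + t = 3 t^{2} + t = t + 3 t^{2}$)
$\left(s{\left(9 \right)} + \left(- \frac{83}{120} + \frac{199}{-110}\right)\right)^{2} = \left(9 \left(1 + 3 \cdot 9\right) + \left(- \frac{83}{120} + \frac{199}{-110}\right)\right)^{2} = \left(9 \left(1 + 27\right) + \left(\left(-83\right) \frac{1}{120} + 199 \left(- \frac{1}{110}\right)\right)\right)^{2} = \left(9 \cdot 28 - \frac{3301}{1320}\right)^{2} = \left(252 - \frac{3301}{1320}\right)^{2} = \left(\frac{329339}{1320}\right)^{2} = \frac{108464176921}{1742400}$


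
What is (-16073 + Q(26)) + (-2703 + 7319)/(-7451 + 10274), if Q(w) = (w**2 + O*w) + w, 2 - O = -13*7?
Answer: -36561703/2823 ≈ -12951.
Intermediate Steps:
O = 93 (O = 2 - (-13)*7 = 2 - 1*(-91) = 2 + 91 = 93)
Q(w) = w**2 + 94*w (Q(w) = (w**2 + 93*w) + w = w**2 + 94*w)
(-16073 + Q(26)) + (-2703 + 7319)/(-7451 + 10274) = (-16073 + 26*(94 + 26)) + (-2703 + 7319)/(-7451 + 10274) = (-16073 + 26*120) + 4616/2823 = (-16073 + 3120) + 4616*(1/2823) = -12953 + 4616/2823 = -36561703/2823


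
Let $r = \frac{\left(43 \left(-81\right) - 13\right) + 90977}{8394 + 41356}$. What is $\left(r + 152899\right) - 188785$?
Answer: $- \frac{1785241019}{49750} \approx -35884.0$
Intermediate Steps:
$r = \frac{87481}{49750}$ ($r = \frac{\left(-3483 - 13\right) + 90977}{49750} = \left(-3496 + 90977\right) \frac{1}{49750} = 87481 \cdot \frac{1}{49750} = \frac{87481}{49750} \approx 1.7584$)
$\left(r + 152899\right) - 188785 = \left(\frac{87481}{49750} + 152899\right) - 188785 = \frac{7606812731}{49750} - 188785 = - \frac{1785241019}{49750}$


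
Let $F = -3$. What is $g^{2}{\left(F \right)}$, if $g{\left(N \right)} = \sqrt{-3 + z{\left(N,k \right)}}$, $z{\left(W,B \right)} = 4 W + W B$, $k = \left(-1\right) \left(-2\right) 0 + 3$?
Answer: $-24$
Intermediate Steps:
$k = 3$ ($k = 2 \cdot 0 + 3 = 0 + 3 = 3$)
$z{\left(W,B \right)} = 4 W + B W$
$g{\left(N \right)} = \sqrt{-3 + 7 N}$ ($g{\left(N \right)} = \sqrt{-3 + N \left(4 + 3\right)} = \sqrt{-3 + N 7} = \sqrt{-3 + 7 N}$)
$g^{2}{\left(F \right)} = \left(\sqrt{-3 + 7 \left(-3\right)}\right)^{2} = \left(\sqrt{-3 - 21}\right)^{2} = \left(\sqrt{-24}\right)^{2} = \left(2 i \sqrt{6}\right)^{2} = -24$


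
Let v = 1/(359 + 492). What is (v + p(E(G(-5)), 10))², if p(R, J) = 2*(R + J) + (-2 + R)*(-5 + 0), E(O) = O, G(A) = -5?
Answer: 1466583616/724201 ≈ 2025.1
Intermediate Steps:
v = 1/851 ≈ 0.0011751
p(R, J) = 10 - 3*R + 2*J (p(R, J) = 2*(J + R) + (-2 + R)*(-5) = (2*J + 2*R) + (10 - 5*R) = 10 - 3*R + 2*J)
(v + p(E(G(-5)), 10))² = (1/851 + (10 - 3*(-5) + 2*10))² = (1/851 + (10 + 15 + 20))² = (1/851 + 45)² = (38296/851)² = 1466583616/724201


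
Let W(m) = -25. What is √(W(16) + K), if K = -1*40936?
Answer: I*√40961 ≈ 202.39*I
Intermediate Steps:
K = -40936
√(W(16) + K) = √(-25 - 40936) = √(-40961) = I*√40961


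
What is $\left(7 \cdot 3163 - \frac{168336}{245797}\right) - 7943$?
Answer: $\frac{3489657470}{245797} \approx 14197.0$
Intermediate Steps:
$\left(7 \cdot 3163 - \frac{168336}{245797}\right) - 7943 = \left(22141 - \frac{168336}{245797}\right) - 7943 = \frac{5442023041}{245797} - 7943 = \frac{3489657470}{245797}$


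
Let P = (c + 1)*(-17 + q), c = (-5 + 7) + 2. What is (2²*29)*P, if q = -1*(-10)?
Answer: -4060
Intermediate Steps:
q = 10
c = 4 (c = 2 + 2 = 4)
P = -35 (P = (4 + 1)*(-17 + 10) = 5*(-7) = -35)
(2²*29)*P = (2²*29)*(-35) = (4*29)*(-35) = 116*(-35) = -4060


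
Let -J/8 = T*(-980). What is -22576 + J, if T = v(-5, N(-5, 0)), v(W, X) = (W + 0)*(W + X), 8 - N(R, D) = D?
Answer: -140176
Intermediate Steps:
N(R, D) = 8 - D
v(W, X) = W*(W + X)
T = -15 (T = -5*(-5 + (8 - 1*0)) = -5*(-5 + (8 + 0)) = -5*(-5 + 8) = -5*3 = -15)
J = -117600 (J = -(-120)*(-980) = -8*14700 = -117600)
-22576 + J = -22576 - 117600 = -140176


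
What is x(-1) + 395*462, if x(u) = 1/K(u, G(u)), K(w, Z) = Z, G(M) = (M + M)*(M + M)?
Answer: 729961/4 ≈ 1.8249e+5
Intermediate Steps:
G(M) = 4*M² (G(M) = (2*M)*(2*M) = 4*M²)
x(u) = 1/(4*u²)
x(-1) + 395*462 = (¼)/(-1)² + 395*462 = (¼)*1 + 182490 = ¼ + 182490 = 729961/4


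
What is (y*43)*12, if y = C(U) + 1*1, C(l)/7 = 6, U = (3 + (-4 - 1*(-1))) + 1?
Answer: 22188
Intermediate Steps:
U = 1 (U = (3 + (-4 + 1)) + 1 = (3 - 3) + 1 = 0 + 1 = 1)
C(l) = 42 (C(l) = 7*6 = 42)
y = 43 (y = 42 + 1*1 = 42 + 1 = 43)
(y*43)*12 = (43*43)*12 = 1849*12 = 22188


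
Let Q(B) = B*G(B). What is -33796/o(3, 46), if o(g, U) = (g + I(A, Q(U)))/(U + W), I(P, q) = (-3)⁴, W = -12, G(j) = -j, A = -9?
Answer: -41038/3 ≈ -13679.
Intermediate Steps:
Q(B) = -B² (Q(B) = B*(-B) = -B²)
I(P, q) = 81
o(g, U) = (81 + g)/(-12 + U) (o(g, U) = (g + 81)/(U - 12) = (81 + g)/(-12 + U))
-33796/o(3, 46) = -33796*(-12 + 46)/(81 + 3) = -33796/(84/34) = -33796/((1/34)*84) = -33796/42/17 = -33796*17/42 = -41038/3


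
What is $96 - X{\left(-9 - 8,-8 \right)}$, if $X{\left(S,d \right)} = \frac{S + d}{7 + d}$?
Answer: $71$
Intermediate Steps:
$X{\left(S,d \right)} = \frac{S + d}{7 + d}$
$96 - X{\left(-9 - 8,-8 \right)} = 96 - \frac{\left(-9 - 8\right) - 8}{7 - 8} = 96 - \frac{-17 - 8}{-1} = 96 - \left(-1\right) \left(-25\right) = 96 - 25 = 71$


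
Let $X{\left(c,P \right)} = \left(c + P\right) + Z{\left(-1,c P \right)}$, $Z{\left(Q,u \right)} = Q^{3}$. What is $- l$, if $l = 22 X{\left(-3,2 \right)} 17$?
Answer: $748$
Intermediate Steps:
$X{\left(c,P \right)} = -1 + P + c$ ($X{\left(c,P \right)} = \left(c + P\right) + \left(-1\right)^{3} = \left(P + c\right) - 1 = -1 + P + c$)
$l = -748$ ($l = 22 \left(-1 + 2 - 3\right) 17 = 22 \left(-2\right) 17 = \left(-44\right) 17 = -748$)
$- l = \left(-1\right) \left(-748\right) = 748$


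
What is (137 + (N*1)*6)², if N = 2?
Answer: 22201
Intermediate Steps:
(137 + (N*1)*6)² = (137 + (2*1)*6)² = (137 + 2*6)² = (137 + 12)² = 149² = 22201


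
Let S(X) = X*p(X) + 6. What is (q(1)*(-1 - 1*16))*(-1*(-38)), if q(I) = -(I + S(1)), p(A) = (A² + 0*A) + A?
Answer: 5814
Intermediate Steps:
p(A) = A + A² (p(A) = (A² + 0) + A = A² + A = A + A²)
S(X) = 6 + X²*(1 + X) (S(X) = X*(X*(1 + X)) + 6 = X²*(1 + X) + 6 = 6 + X²*(1 + X))
q(I) = -8 - I (q(I) = -(I + (6 + 1²*(1 + 1))) = -(I + (6 + 1*2)) = -(I + (6 + 2)) = -(I + 8) = -(8 + I) = -8 - I)
(q(1)*(-1 - 1*16))*(-1*(-38)) = ((-8 - 1*1)*(-1 - 1*16))*(-1*(-38)) = ((-8 - 1)*(-1 - 16))*38 = -9*(-17)*38 = 153*38 = 5814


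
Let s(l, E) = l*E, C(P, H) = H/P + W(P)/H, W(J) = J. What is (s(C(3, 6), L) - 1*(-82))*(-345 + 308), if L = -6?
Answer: -2479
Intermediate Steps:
C(P, H) = H/P + P/H
s(l, E) = E*l
(s(C(3, 6), L) - 1*(-82))*(-345 + 308) = (-6*(6/3 + 3/6) - 1*(-82))*(-345 + 308) = (-6*(6*(1/3) + 3*(1/6)) + 82)*(-37) = (-6*(2 + 1/2) + 82)*(-37) = (-6*5/2 + 82)*(-37) = (-15 + 82)*(-37) = 67*(-37) = -2479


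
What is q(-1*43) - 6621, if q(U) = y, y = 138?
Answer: -6483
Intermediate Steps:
q(U) = 138
q(-1*43) - 6621 = 138 - 6621 = -6483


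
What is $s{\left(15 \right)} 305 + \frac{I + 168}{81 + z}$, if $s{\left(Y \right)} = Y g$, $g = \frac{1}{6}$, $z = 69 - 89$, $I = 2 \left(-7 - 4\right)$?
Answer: $\frac{93317}{122} \approx 764.89$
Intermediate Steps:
$I = -22$ ($I = 2 \left(-11\right) = -22$)
$z = -20$
$g = \frac{1}{6} \approx 0.16667$
$s{\left(Y \right)} = \frac{Y}{6}$ ($s{\left(Y \right)} = Y \frac{1}{6} = \frac{Y}{6}$)
$s{\left(15 \right)} 305 + \frac{I + 168}{81 + z} = \frac{1}{6} \cdot 15 \cdot 305 + \frac{-22 + 168}{81 - 20} = \frac{5}{2} \cdot 305 + \frac{146}{61} = \frac{1525}{2} + 146 \cdot \frac{1}{61} = \frac{1525}{2} + \frac{146}{61} = \frac{93317}{122}$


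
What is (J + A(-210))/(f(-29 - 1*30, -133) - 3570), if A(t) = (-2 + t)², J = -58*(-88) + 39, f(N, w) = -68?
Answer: -50087/3638 ≈ -13.768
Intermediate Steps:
J = 5143 (J = 5104 + 39 = 5143)
(J + A(-210))/(f(-29 - 1*30, -133) - 3570) = (5143 + (-2 - 210)²)/(-68 - 3570) = (5143 + (-212)²)/(-3638) = (5143 + 44944)*(-1/3638) = 50087*(-1/3638) = -50087/3638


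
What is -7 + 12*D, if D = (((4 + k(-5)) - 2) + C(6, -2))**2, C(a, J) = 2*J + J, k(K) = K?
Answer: 965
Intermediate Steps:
C(a, J) = 3*J
D = 81 (D = (((4 - 5) - 2) + 3*(-2))**2 = ((-1 - 2) - 6)**2 = (-3 - 6)**2 = (-9)**2 = 81)
-7 + 12*D = -7 + 12*81 = -7 + 972 = 965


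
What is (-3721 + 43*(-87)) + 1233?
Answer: -6229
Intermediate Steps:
(-3721 + 43*(-87)) + 1233 = (-3721 - 3741) + 1233 = -7462 + 1233 = -6229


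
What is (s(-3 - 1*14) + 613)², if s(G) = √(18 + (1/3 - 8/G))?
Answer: (31263 + √48909)²/2601 ≈ 3.8110e+5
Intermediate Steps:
s(G) = √(55/3 - 8/G) (s(G) = √(18 + (1*(⅓) - 8/G)) = √(18 + (⅓ - 8/G)) = √(55/3 - 8/G))
(s(-3 - 1*14) + 613)² = (√(165 - 72/(-3 - 1*14))/3 + 613)² = (√(165 - 72/(-3 - 14))/3 + 613)² = (√(165 - 72/(-17))/3 + 613)² = (√(165 - 72*(-1/17))/3 + 613)² = (√(165 + 72/17)/3 + 613)² = (√(2877/17)/3 + 613)² = ((√48909/17)/3 + 613)² = (√48909/51 + 613)² = (613 + √48909/51)²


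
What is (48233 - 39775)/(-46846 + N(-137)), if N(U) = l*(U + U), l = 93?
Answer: -4229/36164 ≈ -0.11694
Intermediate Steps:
N(U) = 186*U (N(U) = 93*(U + U) = 93*(2*U) = 186*U)
(48233 - 39775)/(-46846 + N(-137)) = (48233 - 39775)/(-46846 + 186*(-137)) = 8458/(-46846 - 25482) = 8458/(-72328) = 8458*(-1/72328) = -4229/36164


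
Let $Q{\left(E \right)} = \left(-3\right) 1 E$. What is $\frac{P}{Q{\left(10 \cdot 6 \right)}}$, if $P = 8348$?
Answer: $- \frac{2087}{45} \approx -46.378$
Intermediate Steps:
$Q{\left(E \right)} = - 3 E$
$\frac{P}{Q{\left(10 \cdot 6 \right)}} = \frac{8348}{\left(-3\right) 10 \cdot 6} = \frac{8348}{\left(-3\right) 60} = \frac{8348}{-180} = 8348 \left(- \frac{1}{180}\right) = - \frac{2087}{45}$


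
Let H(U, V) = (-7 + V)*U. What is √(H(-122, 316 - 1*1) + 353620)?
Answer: 6*√8779 ≈ 562.18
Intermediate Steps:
H(U, V) = U*(-7 + V)
√(H(-122, 316 - 1*1) + 353620) = √(-122*(-7 + (316 - 1*1)) + 353620) = √(-122*(-7 + (316 - 1)) + 353620) = √(-122*(-7 + 315) + 353620) = √(-122*308 + 353620) = √(-37576 + 353620) = √316044 = 6*√8779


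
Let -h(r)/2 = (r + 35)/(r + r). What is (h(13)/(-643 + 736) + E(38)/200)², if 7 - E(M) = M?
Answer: 246270249/6496360000 ≈ 0.037909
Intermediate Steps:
E(M) = 7 - M
h(r) = -(35 + r)/r (h(r) = -2*(r + 35)/(r + r) = -2*(35 + r)/(2*r) = -2*(35 + r)*1/(2*r) = -(35 + r)/r)
(h(13)/(-643 + 736) + E(38)/200)² = (((-35 - 1*13)/13)/(-643 + 736) + (7 - 1*38)/200)² = (((-35 - 13)/13)/93 + (7 - 38)*(1/200))² = (((1/13)*(-48))*(1/93) - 31*1/200)² = (-48/13*1/93 - 31/200)² = (-16/403 - 31/200)² = (-15693/80600)² = 246270249/6496360000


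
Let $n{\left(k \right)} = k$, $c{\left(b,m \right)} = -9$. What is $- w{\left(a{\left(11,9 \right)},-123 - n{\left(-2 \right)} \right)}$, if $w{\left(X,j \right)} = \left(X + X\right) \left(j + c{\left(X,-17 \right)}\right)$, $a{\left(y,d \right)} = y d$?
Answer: $25740$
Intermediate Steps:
$a{\left(y,d \right)} = d y$
$w{\left(X,j \right)} = 2 X \left(-9 + j\right)$ ($w{\left(X,j \right)} = \left(X + X\right) \left(j - 9\right) = 2 X \left(-9 + j\right)$)
$- w{\left(a{\left(11,9 \right)},-123 - n{\left(-2 \right)} \right)} = - 2 \cdot 9 \cdot 11 \left(-9 - 121\right) = - 2 \cdot 99 \left(-9 + \left(-123 + 2\right)\right) = - 2 \cdot 99 \left(-9 - 121\right) = - 2 \cdot 99 \left(-130\right) = \left(-1\right) \left(-25740\right) = 25740$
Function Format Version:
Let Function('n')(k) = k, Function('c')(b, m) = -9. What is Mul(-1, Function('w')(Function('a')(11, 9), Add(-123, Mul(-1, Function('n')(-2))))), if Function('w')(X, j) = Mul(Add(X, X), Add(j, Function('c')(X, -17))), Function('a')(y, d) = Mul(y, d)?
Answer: 25740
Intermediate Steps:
Function('a')(y, d) = Mul(d, y)
Function('w')(X, j) = Mul(2, X, Add(-9, j)) (Function('w')(X, j) = Mul(Add(X, X), Add(j, -9)) = Mul(Mul(2, X), Add(-9, j)) = Mul(2, X, Add(-9, j)))
Mul(-1, Function('w')(Function('a')(11, 9), Add(-123, Mul(-1, Function('n')(-2))))) = Mul(-1, Mul(2, Mul(9, 11), Add(-9, Add(-123, Mul(-1, -2))))) = Mul(-1, Mul(2, 99, Add(-9, Add(-123, 2)))) = Mul(-1, Mul(2, 99, Add(-9, -121))) = Mul(-1, Mul(2, 99, -130)) = Mul(-1, -25740) = 25740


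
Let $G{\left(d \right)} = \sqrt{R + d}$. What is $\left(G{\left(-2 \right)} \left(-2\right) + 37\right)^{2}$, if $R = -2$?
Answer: $1353 - 296 i \approx 1353.0 - 296.0 i$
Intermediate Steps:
$G{\left(d \right)} = \sqrt{-2 + d}$
$\left(G{\left(-2 \right)} \left(-2\right) + 37\right)^{2} = \left(\sqrt{-2 - 2} \left(-2\right) + 37\right)^{2} = \left(\sqrt{-4} \left(-2\right) + 37\right)^{2} = \left(2 i \left(-2\right) + 37\right)^{2} = \left(- 4 i + 37\right)^{2} = \left(37 - 4 i\right)^{2}$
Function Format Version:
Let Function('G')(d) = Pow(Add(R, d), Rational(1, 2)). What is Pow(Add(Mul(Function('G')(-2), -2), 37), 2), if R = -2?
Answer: Add(1353, Mul(-296, I)) ≈ Add(1353.0, Mul(-296.00, I))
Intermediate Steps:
Function('G')(d) = Pow(Add(-2, d), Rational(1, 2))
Pow(Add(Mul(Function('G')(-2), -2), 37), 2) = Pow(Add(Mul(Pow(Add(-2, -2), Rational(1, 2)), -2), 37), 2) = Pow(Add(Mul(Pow(-4, Rational(1, 2)), -2), 37), 2) = Pow(Add(Mul(Mul(2, I), -2), 37), 2) = Pow(Add(Mul(-4, I), 37), 2) = Pow(Add(37, Mul(-4, I)), 2)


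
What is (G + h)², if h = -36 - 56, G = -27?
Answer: 14161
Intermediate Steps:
h = -92
(G + h)² = (-27 - 92)² = (-119)² = 14161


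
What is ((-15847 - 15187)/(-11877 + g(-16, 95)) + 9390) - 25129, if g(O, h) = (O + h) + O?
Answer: -92954756/5907 ≈ -15736.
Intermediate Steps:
g(O, h) = h + 2*O
((-15847 - 15187)/(-11877 + g(-16, 95)) + 9390) - 25129 = ((-15847 - 15187)/(-11877 + (95 + 2*(-16))) + 9390) - 25129 = (-31034/(-11877 + (95 - 32)) + 9390) - 25129 = (-31034/(-11877 + 63) + 9390) - 25129 = (-31034/(-11814) + 9390) - 25129 = (-31034*(-1/11814) + 9390) - 25129 = (15517/5907 + 9390) - 25129 = 55482247/5907 - 25129 = -92954756/5907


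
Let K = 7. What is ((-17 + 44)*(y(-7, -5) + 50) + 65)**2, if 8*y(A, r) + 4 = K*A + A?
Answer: 5880625/4 ≈ 1.4702e+6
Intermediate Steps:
y(A, r) = -1/2 + A (y(A, r) = -1/2 + (7*A + A)/8 = -1/2 + (8*A)/8 = -1/2 + A)
((-17 + 44)*(y(-7, -5) + 50) + 65)**2 = ((-17 + 44)*((-1/2 - 7) + 50) + 65)**2 = (27*(-15/2 + 50) + 65)**2 = (27*(85/2) + 65)**2 = (2295/2 + 65)**2 = (2425/2)**2 = 5880625/4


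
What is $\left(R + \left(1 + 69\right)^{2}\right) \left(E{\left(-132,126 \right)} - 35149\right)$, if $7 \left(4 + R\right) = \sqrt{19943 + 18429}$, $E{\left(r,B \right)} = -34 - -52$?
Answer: $-172001376 - \frac{70262 \sqrt{9593}}{7} \approx -1.7298 \cdot 10^{8}$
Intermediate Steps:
$E{\left(r,B \right)} = 18$ ($E{\left(r,B \right)} = -34 + 52 = 18$)
$R = -4 + \frac{2 \sqrt{9593}}{7}$ ($R = -4 + \frac{\sqrt{19943 + 18429}}{7} = -4 + \frac{\sqrt{38372}}{7} = -4 + \frac{2 \sqrt{9593}}{7} \approx 23.984$)
$\left(R + \left(1 + 69\right)^{2}\right) \left(E{\left(-132,126 \right)} - 35149\right) = \left(\left(-4 + \frac{2 \sqrt{9593}}{7}\right) + \left(1 + 69\right)^{2}\right) \left(18 - 35149\right) = \left(\left(-4 + \frac{2 \sqrt{9593}}{7}\right) + 70^{2}\right) \left(-35131\right) = \left(\left(-4 + \frac{2 \sqrt{9593}}{7}\right) + 4900\right) \left(-35131\right) = \left(4896 + \frac{2 \sqrt{9593}}{7}\right) \left(-35131\right) = -172001376 - \frac{70262 \sqrt{9593}}{7}$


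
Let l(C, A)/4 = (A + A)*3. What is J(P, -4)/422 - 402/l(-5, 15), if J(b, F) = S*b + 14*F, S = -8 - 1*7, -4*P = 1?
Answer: -31409/25320 ≈ -1.2405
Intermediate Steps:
P = -¼ (P = -¼*1 = -¼ ≈ -0.25000)
S = -15 (S = -8 - 7 = -15)
J(b, F) = -15*b + 14*F
l(C, A) = 24*A (l(C, A) = 4*((A + A)*3) = 4*((2*A)*3) = 4*(6*A) = 24*A)
J(P, -4)/422 - 402/l(-5, 15) = (-15*(-¼) + 14*(-4))/422 - 402/(24*15) = (15/4 - 56)*(1/422) - 402/360 = -209/4*1/422 - 402*1/360 = -209/1688 - 67/60 = -31409/25320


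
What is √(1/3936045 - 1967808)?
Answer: I*√30486167525854795155/3936045 ≈ 1402.8*I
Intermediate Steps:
√(1/3936045 - 1967808) = √(-7745380839359/3936045) = I*√30486167525854795155/3936045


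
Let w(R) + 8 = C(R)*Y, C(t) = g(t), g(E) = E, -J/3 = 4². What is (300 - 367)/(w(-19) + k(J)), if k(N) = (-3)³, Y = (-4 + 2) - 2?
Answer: -67/41 ≈ -1.6341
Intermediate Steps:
J = -48 (J = -3*4² = -3*16 = -48)
C(t) = t
Y = -4 (Y = -2 - 2 = -4)
k(N) = -27
w(R) = -8 - 4*R (w(R) = -8 + R*(-4) = -8 - 4*R)
(300 - 367)/(w(-19) + k(J)) = (300 - 367)/((-8 - 4*(-19)) - 27) = -67/((-8 + 76) - 27) = -67/(68 - 27) = -67/41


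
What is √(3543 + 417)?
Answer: 6*√110 ≈ 62.929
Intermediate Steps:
√(3543 + 417) = √3960 = 6*√110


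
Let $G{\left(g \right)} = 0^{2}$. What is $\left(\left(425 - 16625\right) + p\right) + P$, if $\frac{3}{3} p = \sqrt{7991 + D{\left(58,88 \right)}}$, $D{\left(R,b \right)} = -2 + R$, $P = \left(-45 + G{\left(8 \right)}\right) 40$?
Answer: $-18000 + \sqrt{8047} \approx -17910.0$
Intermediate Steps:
$G{\left(g \right)} = 0$
$P = -1800$ ($P = \left(-45 + 0\right) 40 = \left(-45\right) 40 = -1800$)
$p = \sqrt{8047}$ ($p = \sqrt{7991 + \left(-2 + 58\right)} = \sqrt{7991 + 56} = \sqrt{8047} \approx 89.705$)
$\left(\left(425 - 16625\right) + p\right) + P = \left(\left(425 - 16625\right) + \sqrt{8047}\right) - 1800 = \left(-16200 + \sqrt{8047}\right) - 1800 = -18000 + \sqrt{8047}$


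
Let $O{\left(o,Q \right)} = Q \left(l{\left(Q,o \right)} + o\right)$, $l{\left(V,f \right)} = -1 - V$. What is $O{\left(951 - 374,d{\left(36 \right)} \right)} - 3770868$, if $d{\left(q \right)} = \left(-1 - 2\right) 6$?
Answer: $-3781560$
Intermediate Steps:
$d{\left(q \right)} = -18$ ($d{\left(q \right)} = \left(-3\right) 6 = -18$)
$O{\left(o,Q \right)} = Q \left(-1 + o - Q\right)$ ($O{\left(o,Q \right)} = Q \left(\left(-1 - Q\right) + o\right) = Q \left(-1 + o - Q\right)$)
$O{\left(951 - 374,d{\left(36 \right)} \right)} - 3770868 = - 18 \left(-1 + \left(951 - 374\right) - -18\right) - 3770868 = - 18 \left(-1 + 577 + 18\right) - 3770868 = \left(-18\right) 594 - 3770868 = -10692 - 3770868 = -3781560$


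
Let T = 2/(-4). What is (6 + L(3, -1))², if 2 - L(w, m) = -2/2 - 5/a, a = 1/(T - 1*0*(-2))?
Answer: 169/4 ≈ 42.250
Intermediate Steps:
T = -½ (T = 2*(-¼) = -½ ≈ -0.50000)
a = -2 (a = 1/(-½ - 1*0*(-2)) = 1/(-½ + 0*(-2)) = 1/(-½ + 0) = 1/(-½) = -2)
L(w, m) = ½ (L(w, m) = 2 - (-2/2 - 5/(-2)) = 2 - (-2*½ - 5*(-½)) = 2 - (-1 + 5/2) = 2 - 1*3/2 = 2 - 3/2 = ½)
(6 + L(3, -1))² = (6 + ½)² = (13/2)² = 169/4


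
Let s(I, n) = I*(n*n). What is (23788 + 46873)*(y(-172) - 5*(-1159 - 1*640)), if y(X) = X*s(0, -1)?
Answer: 635595695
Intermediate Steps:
s(I, n) = I*n²
y(X) = 0 (y(X) = X*(0*(-1)²) = X*(0*1) = X*0 = 0)
(23788 + 46873)*(y(-172) - 5*(-1159 - 1*640)) = (23788 + 46873)*(0 - 5*(-1159 - 1*640)) = 70661*(0 - 5*(-1159 - 640)) = 70661*(0 - 5*(-1799)) = 70661*(0 + 8995) = 70661*8995 = 635595695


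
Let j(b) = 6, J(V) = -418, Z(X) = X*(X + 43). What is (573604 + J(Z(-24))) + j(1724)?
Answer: 573192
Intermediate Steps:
Z(X) = X*(43 + X)
(573604 + J(Z(-24))) + j(1724) = (573604 - 418) + 6 = 573186 + 6 = 573192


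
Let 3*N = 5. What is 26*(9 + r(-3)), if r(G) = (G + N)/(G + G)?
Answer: 2158/9 ≈ 239.78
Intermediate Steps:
N = 5/3 (N = (⅓)*5 = 5/3 ≈ 1.6667)
r(G) = (5/3 + G)/(2*G) (r(G) = (G + 5/3)/(G + G) = (5/3 + G)/((2*G)) = (5/3 + G)*(1/(2*G)) = (5/3 + G)/(2*G))
26*(9 + r(-3)) = 26*(9 + (⅙)*(5 + 3*(-3))/(-3)) = 26*(9 + (⅙)*(-⅓)*(5 - 9)) = 26*(9 + (⅙)*(-⅓)*(-4)) = 26*(9 + 2/9) = 26*(83/9) = 2158/9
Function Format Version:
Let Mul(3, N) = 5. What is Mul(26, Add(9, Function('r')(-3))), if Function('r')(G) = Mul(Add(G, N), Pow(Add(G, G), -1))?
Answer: Rational(2158, 9) ≈ 239.78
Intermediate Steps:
N = Rational(5, 3) (N = Mul(Rational(1, 3), 5) = Rational(5, 3) ≈ 1.6667)
Function('r')(G) = Mul(Rational(1, 2), Pow(G, -1), Add(Rational(5, 3), G)) (Function('r')(G) = Mul(Add(G, Rational(5, 3)), Pow(Add(G, G), -1)) = Mul(Add(Rational(5, 3), G), Pow(Mul(2, G), -1)) = Mul(Add(Rational(5, 3), G), Mul(Rational(1, 2), Pow(G, -1))) = Mul(Rational(1, 2), Pow(G, -1), Add(Rational(5, 3), G)))
Mul(26, Add(9, Function('r')(-3))) = Mul(26, Add(9, Mul(Rational(1, 6), Pow(-3, -1), Add(5, Mul(3, -3))))) = Mul(26, Add(9, Mul(Rational(1, 6), Rational(-1, 3), Add(5, -9)))) = Mul(26, Add(9, Mul(Rational(1, 6), Rational(-1, 3), -4))) = Mul(26, Add(9, Rational(2, 9))) = Mul(26, Rational(83, 9)) = Rational(2158, 9)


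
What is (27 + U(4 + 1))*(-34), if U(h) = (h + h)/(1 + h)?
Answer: -2924/3 ≈ -974.67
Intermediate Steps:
U(h) = 2*h/(1 + h) (U(h) = (2*h)/(1 + h) = 2*h/(1 + h))
(27 + U(4 + 1))*(-34) = (27 + 2*(4 + 1)/(1 + (4 + 1)))*(-34) = (27 + 2*5/(1 + 5))*(-34) = (27 + 2*5/6)*(-34) = (27 + 2*5*(⅙))*(-34) = (27 + 5/3)*(-34) = (86/3)*(-34) = -2924/3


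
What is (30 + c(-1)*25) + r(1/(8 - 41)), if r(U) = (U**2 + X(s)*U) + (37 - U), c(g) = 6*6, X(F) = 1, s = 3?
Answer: 1053064/1089 ≈ 967.00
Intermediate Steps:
c(g) = 36
r(U) = 37 + U**2 (r(U) = (U**2 + 1*U) + (37 - U) = (U**2 + U) + (37 - U) = (U + U**2) + (37 - U) = 37 + U**2)
(30 + c(-1)*25) + r(1/(8 - 41)) = (30 + 36*25) + (37 + (1/(8 - 41))**2) = (30 + 900) + (37 + (1/(-33))**2) = 930 + (37 + (-1/33)**2) = 930 + (37 + 1/1089) = 930 + 40294/1089 = 1053064/1089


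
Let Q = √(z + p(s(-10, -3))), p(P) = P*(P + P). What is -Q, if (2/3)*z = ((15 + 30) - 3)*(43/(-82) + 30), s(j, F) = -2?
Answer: -√12540014/82 ≈ -43.185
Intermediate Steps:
p(P) = 2*P² (p(P) = P*(2*P) = 2*P²)
z = 152271/82 (z = 3*(((15 + 30) - 3)*(43/(-82) + 30))/2 = 3*((45 - 3)*(43*(-1/82) + 30))/2 = 3*(42*(-43/82 + 30))/2 = 3*(42*(2417/82))/2 = (3/2)*(50757/41) = 152271/82 ≈ 1857.0)
Q = √12540014/82 (Q = √(152271/82 + 2*(-2)²) = √(152271/82 + 2*4) = √(152271/82 + 8) = √(152927/82) = √12540014/82 ≈ 43.185)
-Q = -√12540014/82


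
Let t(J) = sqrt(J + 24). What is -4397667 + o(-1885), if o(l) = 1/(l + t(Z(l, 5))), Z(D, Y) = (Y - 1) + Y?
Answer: -15625755204949/3553192 - sqrt(33)/3553192 ≈ -4.3977e+6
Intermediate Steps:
Z(D, Y) = -1 + 2*Y (Z(D, Y) = (-1 + Y) + Y = -1 + 2*Y)
t(J) = sqrt(24 + J)
o(l) = 1/(l + sqrt(33)) (o(l) = 1/(l + sqrt(24 + (-1 + 2*5))) = 1/(l + sqrt(24 + (-1 + 10))) = 1/(l + sqrt(24 + 9)) = 1/(l + sqrt(33)))
-4397667 + o(-1885) = -4397667 + 1/(-1885 + sqrt(33))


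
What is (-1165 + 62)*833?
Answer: -918799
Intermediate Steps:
(-1165 + 62)*833 = -1103*833 = -918799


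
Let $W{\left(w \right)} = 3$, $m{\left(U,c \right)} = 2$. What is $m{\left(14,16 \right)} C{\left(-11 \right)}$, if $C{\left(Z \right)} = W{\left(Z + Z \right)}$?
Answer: $6$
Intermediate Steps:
$C{\left(Z \right)} = 3$
$m{\left(14,16 \right)} C{\left(-11 \right)} = 2 \cdot 3 = 6$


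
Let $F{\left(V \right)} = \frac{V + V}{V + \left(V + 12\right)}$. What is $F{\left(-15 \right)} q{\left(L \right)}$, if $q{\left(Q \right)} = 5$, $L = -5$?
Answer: $\frac{25}{3} \approx 8.3333$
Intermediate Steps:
$F{\left(V \right)} = \frac{2 V}{12 + 2 V}$ ($F{\left(V \right)} = \frac{2 V}{V + \left(12 + V\right)} = \frac{2 V}{12 + 2 V}$)
$F{\left(-15 \right)} q{\left(L \right)} = - \frac{15}{6 - 15} \cdot 5 = - \frac{15}{-9} \cdot 5 = \left(-15\right) \left(- \frac{1}{9}\right) 5 = \frac{5}{3} \cdot 5 = \frac{25}{3}$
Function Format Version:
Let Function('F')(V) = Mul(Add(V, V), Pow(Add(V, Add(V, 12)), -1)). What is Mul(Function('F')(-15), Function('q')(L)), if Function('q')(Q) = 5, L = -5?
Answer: Rational(25, 3) ≈ 8.3333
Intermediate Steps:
Function('F')(V) = Mul(2, V, Pow(Add(12, Mul(2, V)), -1)) (Function('F')(V) = Mul(Mul(2, V), Pow(Add(V, Add(12, V)), -1)) = Mul(Mul(2, V), Pow(Add(12, Mul(2, V)), -1)) = Mul(2, V, Pow(Add(12, Mul(2, V)), -1)))
Mul(Function('F')(-15), Function('q')(L)) = Mul(Mul(-15, Pow(Add(6, -15), -1)), 5) = Mul(Mul(-15, Pow(-9, -1)), 5) = Mul(Mul(-15, Rational(-1, 9)), 5) = Mul(Rational(5, 3), 5) = Rational(25, 3)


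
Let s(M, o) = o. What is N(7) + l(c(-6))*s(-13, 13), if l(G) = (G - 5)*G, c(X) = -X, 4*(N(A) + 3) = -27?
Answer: 273/4 ≈ 68.250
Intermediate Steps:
N(A) = -39/4 (N(A) = -3 + (¼)*(-27) = -3 - 27/4 = -39/4)
l(G) = G*(-5 + G) (l(G) = (-5 + G)*G = G*(-5 + G))
N(7) + l(c(-6))*s(-13, 13) = -39/4 + ((-1*(-6))*(-5 - 1*(-6)))*13 = -39/4 + (6*(-5 + 6))*13 = -39/4 + (6*1)*13 = -39/4 + 6*13 = -39/4 + 78 = 273/4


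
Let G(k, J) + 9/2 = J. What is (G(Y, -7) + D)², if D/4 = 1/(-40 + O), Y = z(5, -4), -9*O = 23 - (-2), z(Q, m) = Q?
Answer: 79691329/592900 ≈ 134.41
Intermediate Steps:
O = -25/9 (O = -(23 - (-2))/9 = -(23 - 1*(-2))/9 = -(23 + 2)/9 = -⅑*25 = -25/9 ≈ -2.7778)
Y = 5
G(k, J) = -9/2 + J
D = -36/385 (D = 4/(-40 - 25/9) = 4/(-385/9) = 4*(-9/385) = -36/385 ≈ -0.093506)
(G(Y, -7) + D)² = ((-9/2 - 7) - 36/385)² = (-23/2 - 36/385)² = (-8927/770)² = 79691329/592900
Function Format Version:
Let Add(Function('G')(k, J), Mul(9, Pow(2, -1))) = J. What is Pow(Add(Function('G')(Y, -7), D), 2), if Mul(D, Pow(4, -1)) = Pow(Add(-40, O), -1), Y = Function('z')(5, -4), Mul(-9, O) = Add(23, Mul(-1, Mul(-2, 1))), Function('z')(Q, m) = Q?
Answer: Rational(79691329, 592900) ≈ 134.41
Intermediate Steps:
O = Rational(-25, 9) (O = Mul(Rational(-1, 9), Add(23, Mul(-1, Mul(-2, 1)))) = Mul(Rational(-1, 9), Add(23, Mul(-1, -2))) = Mul(Rational(-1, 9), Add(23, 2)) = Mul(Rational(-1, 9), 25) = Rational(-25, 9) ≈ -2.7778)
Y = 5
Function('G')(k, J) = Add(Rational(-9, 2), J)
D = Rational(-36, 385) (D = Mul(4, Pow(Add(-40, Rational(-25, 9)), -1)) = Mul(4, Pow(Rational(-385, 9), -1)) = Mul(4, Rational(-9, 385)) = Rational(-36, 385) ≈ -0.093506)
Pow(Add(Function('G')(Y, -7), D), 2) = Pow(Add(Add(Rational(-9, 2), -7), Rational(-36, 385)), 2) = Pow(Add(Rational(-23, 2), Rational(-36, 385)), 2) = Pow(Rational(-8927, 770), 2) = Rational(79691329, 592900)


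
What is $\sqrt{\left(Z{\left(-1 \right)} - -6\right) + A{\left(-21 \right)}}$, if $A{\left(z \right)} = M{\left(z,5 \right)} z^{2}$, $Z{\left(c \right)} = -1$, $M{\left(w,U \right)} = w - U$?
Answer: $i \sqrt{11461} \approx 107.06 i$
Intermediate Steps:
$A{\left(z \right)} = z^{2} \left(-5 + z\right)$ ($A{\left(z \right)} = \left(z - 5\right) z^{2} = \left(-5 + z\right) z^{2} = z^{2} \left(-5 + z\right)$)
$\sqrt{\left(Z{\left(-1 \right)} - -6\right) + A{\left(-21 \right)}} = \sqrt{\left(-1 - -6\right) + \left(-21\right)^{2} \left(-5 - 21\right)} = \sqrt{\left(-1 + 6\right) + 441 \left(-26\right)} = \sqrt{5 - 11466} = \sqrt{-11461} = i \sqrt{11461}$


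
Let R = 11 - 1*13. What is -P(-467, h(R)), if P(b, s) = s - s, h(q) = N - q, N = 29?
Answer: 0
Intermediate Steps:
R = -2 (R = 11 - 13 = -2)
h(q) = 29 - q
P(b, s) = 0
-P(-467, h(R)) = -1*0 = 0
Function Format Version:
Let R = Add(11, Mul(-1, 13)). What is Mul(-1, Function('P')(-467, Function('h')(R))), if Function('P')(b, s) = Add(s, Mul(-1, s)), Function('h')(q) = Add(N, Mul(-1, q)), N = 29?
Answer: 0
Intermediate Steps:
R = -2 (R = Add(11, -13) = -2)
Function('h')(q) = Add(29, Mul(-1, q))
Function('P')(b, s) = 0
Mul(-1, Function('P')(-467, Function('h')(R))) = Mul(-1, 0) = 0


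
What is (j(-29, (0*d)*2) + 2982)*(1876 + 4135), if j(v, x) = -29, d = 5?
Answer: 17750483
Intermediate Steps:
(j(-29, (0*d)*2) + 2982)*(1876 + 4135) = (-29 + 2982)*(1876 + 4135) = 2953*6011 = 17750483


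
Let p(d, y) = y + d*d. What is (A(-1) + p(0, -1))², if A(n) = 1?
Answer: 0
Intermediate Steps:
p(d, y) = y + d²
(A(-1) + p(0, -1))² = (1 + (-1 + 0²))² = (1 + (-1 + 0))² = (1 - 1)² = 0² = 0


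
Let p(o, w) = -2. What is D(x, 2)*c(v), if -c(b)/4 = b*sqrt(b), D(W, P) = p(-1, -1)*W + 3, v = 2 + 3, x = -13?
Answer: -580*sqrt(5) ≈ -1296.9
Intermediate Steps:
v = 5
D(W, P) = 3 - 2*W (D(W, P) = -2*W + 3 = 3 - 2*W)
c(b) = -4*b**(3/2) (c(b) = -4*b*sqrt(b) = -4*b**(3/2))
D(x, 2)*c(v) = (3 - 2*(-13))*(-20*sqrt(5)) = (3 + 26)*(-20*sqrt(5)) = 29*(-20*sqrt(5)) = -580*sqrt(5)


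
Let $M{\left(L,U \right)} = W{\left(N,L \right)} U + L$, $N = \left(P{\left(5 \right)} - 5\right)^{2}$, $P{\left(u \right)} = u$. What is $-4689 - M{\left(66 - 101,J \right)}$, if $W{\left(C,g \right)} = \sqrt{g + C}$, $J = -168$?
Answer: $-4654 + 168 i \sqrt{35} \approx -4654.0 + 993.9 i$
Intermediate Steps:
$N = 0$ ($N = \left(5 - 5\right)^{2} = 0^{2} = 0$)
$W{\left(C,g \right)} = \sqrt{C + g}$
$M{\left(L,U \right)} = L + U \sqrt{L}$ ($M{\left(L,U \right)} = \sqrt{0 + L} U + L = \sqrt{L} U + L = U \sqrt{L} + L = L + U \sqrt{L}$)
$-4689 - M{\left(66 - 101,J \right)} = -4689 - \left(\left(66 - 101\right) - 168 \sqrt{66 - 101}\right) = -4689 - \left(-35 - 168 \sqrt{-35}\right) = -4689 - \left(-35 - 168 i \sqrt{35}\right) = -4689 + \left(35 + 168 i \sqrt{35}\right) = -4654 + 168 i \sqrt{35}$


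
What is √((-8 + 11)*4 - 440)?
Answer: 2*I*√107 ≈ 20.688*I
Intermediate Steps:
√((-8 + 11)*4 - 440) = √(3*4 - 440) = √(12 - 440) = √(-428) = 2*I*√107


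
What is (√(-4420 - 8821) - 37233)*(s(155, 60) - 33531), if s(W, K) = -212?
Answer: 1256353119 - 33743*I*√13241 ≈ 1.2564e+9 - 3.8828e+6*I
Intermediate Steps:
(√(-4420 - 8821) - 37233)*(s(155, 60) - 33531) = (√(-4420 - 8821) - 37233)*(-212 - 33531) = (√(-13241) - 37233)*(-33743) = (I*√13241 - 37233)*(-33743) = (-37233 + I*√13241)*(-33743) = 1256353119 - 33743*I*√13241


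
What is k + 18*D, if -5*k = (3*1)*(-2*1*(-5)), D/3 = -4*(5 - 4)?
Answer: -222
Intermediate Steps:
D = -12 (D = 3*(-4*(5 - 4)) = 3*(-4*1) = 3*(-4) = -12)
k = -6 (k = -3*1*-2*1*(-5)/5 = -3*(-2*(-5))/5 = -3*10/5 = -⅕*30 = -6)
k + 18*D = -6 + 18*(-12) = -6 - 216 = -222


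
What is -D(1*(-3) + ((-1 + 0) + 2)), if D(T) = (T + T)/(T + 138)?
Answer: 1/34 ≈ 0.029412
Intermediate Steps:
D(T) = 2*T/(138 + T) (D(T) = (2*T)/(138 + T) = 2*T/(138 + T))
-D(1*(-3) + ((-1 + 0) + 2)) = -2*(1*(-3) + ((-1 + 0) + 2))/(138 + (1*(-3) + ((-1 + 0) + 2))) = -2*(-3 + (-1 + 2))/(138 + (-3 + (-1 + 2))) = -2*(-3 + 1)/(138 + (-3 + 1)) = -2*(-2)/(138 - 2) = -2*(-2)/136 = -1*(-1/34) = 1/34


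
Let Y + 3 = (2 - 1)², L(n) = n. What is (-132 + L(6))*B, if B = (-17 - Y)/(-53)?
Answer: -1890/53 ≈ -35.660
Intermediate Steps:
Y = -2 (Y = -3 + (2 - 1)² = -3 + 1² = -3 + 1 = -2)
B = 15/53 (B = (-17 - 1*(-2))/(-53) = (-17 + 2)*(-1/53) = -15*(-1/53) = 15/53 ≈ 0.28302)
(-132 + L(6))*B = (-132 + 6)*(15/53) = -126*15/53 = -1890/53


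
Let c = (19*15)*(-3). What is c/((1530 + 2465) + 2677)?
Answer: -285/2224 ≈ -0.12815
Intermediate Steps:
c = -855 (c = 285*(-3) = -855)
c/((1530 + 2465) + 2677) = -855/((1530 + 2465) + 2677) = -855/(3995 + 2677) = -855/6672 = -855*1/6672 = -285/2224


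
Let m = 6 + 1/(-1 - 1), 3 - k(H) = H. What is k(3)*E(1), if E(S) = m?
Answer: 0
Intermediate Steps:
k(H) = 3 - H
m = 11/2 (m = 6 + 1/(-2) = 6 - ½ = 11/2 ≈ 5.5000)
E(S) = 11/2
k(3)*E(1) = (3 - 1*3)*(11/2) = (3 - 3)*(11/2) = 0*(11/2) = 0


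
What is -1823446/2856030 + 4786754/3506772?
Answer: 202130656953/278206834310 ≈ 0.72655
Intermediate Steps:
-1823446/2856030 + 4786754/3506772 = -1823446*1/2856030 + 4786754*(1/3506772) = -911723/1428015 + 2393377/1753386 = 202130656953/278206834310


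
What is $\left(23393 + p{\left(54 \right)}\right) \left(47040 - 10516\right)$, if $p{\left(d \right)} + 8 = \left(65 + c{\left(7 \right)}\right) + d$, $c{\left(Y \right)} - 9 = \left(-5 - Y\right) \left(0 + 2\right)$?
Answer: $857912236$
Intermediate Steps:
$c{\left(Y \right)} = -1 - 2 Y$ ($c{\left(Y \right)} = 9 + \left(-5 - Y\right) \left(0 + 2\right) = 9 + \left(-5 - Y\right) 2 = 9 - \left(10 + 2 Y\right) = -1 - 2 Y$)
$p{\left(d \right)} = 42 + d$ ($p{\left(d \right)} = -8 + \left(\left(65 - 15\right) + d\right) = -8 + \left(50 + d\right) = 42 + d$)
$\left(23393 + p{\left(54 \right)}\right) \left(47040 - 10516\right) = \left(23393 + \left(42 + 54\right)\right) \left(47040 - 10516\right) = \left(23393 + 96\right) 36524 = 23489 \cdot 36524 = 857912236$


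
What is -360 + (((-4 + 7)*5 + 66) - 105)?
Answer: -384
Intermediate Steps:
-360 + (((-4 + 7)*5 + 66) - 105) = -360 + ((3*5 + 66) - 105) = -360 + ((15 + 66) - 105) = -360 + (81 - 105) = -360 - 24 = -384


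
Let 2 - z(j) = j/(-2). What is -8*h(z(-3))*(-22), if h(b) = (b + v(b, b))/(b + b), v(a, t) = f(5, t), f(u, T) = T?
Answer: 176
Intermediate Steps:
z(j) = 2 + j/2 (z(j) = 2 - j/(-2) = 2 - j*(-1)/2 = 2 - (-1)*j/2 = 2 + j/2)
v(a, t) = t
h(b) = 1 (h(b) = (b + b)/(b + b) = (2*b)/((2*b)) = (2*b)*(1/(2*b)) = 1)
-8*h(z(-3))*(-22) = -8*1*(-22) = -8*(-22) = 176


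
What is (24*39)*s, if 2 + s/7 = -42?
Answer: -288288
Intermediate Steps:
s = -308 (s = -14 + 7*(-42) = -14 - 294 = -308)
(24*39)*s = (24*39)*(-308) = 936*(-308) = -288288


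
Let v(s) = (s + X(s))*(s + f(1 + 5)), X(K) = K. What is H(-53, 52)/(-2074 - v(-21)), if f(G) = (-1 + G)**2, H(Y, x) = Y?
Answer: 53/1906 ≈ 0.027807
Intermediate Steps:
v(s) = 2*s*(25 + s) (v(s) = (s + s)*(s + (-1 + (1 + 5))**2) = (2*s)*(s + (-1 + 6)**2) = (2*s)*(s + 5**2) = (2*s)*(s + 25) = (2*s)*(25 + s) = 2*s*(25 + s))
H(-53, 52)/(-2074 - v(-21)) = -53/(-2074 - 2*(-21)*(25 - 21)) = -53/(-2074 - 2*(-21)*4) = -53/(-2074 - 1*(-168)) = -53/(-2074 + 168) = -53/(-1906) = -53*(-1/1906) = 53/1906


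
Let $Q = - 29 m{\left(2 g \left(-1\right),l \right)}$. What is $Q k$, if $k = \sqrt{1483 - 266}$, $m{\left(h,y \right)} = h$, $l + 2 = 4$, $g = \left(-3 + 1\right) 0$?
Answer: $0$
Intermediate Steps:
$g = 0$ ($g = \left(-2\right) 0 = 0$)
$l = 2$ ($l = -2 + 4 = 2$)
$k = \sqrt{1217} \approx 34.885$
$Q = 0$ ($Q = - 29 \cdot 2 \cdot 0 \left(-1\right) = - 29 \cdot 0 \left(-1\right) = \left(-29\right) 0 = 0$)
$Q k = 0 \sqrt{1217} = 0$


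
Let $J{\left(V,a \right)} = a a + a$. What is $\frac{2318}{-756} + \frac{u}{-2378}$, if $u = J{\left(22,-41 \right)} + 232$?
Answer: $- \frac{1731859}{449442} \approx -3.8534$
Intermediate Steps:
$J{\left(V,a \right)} = a + a^{2}$ ($J{\left(V,a \right)} = a^{2} + a = a + a^{2}$)
$u = 1872$ ($u = - 41 \left(1 - 41\right) + 232 = \left(-41\right) \left(-40\right) + 232 = 1640 + 232 = 1872$)
$\frac{2318}{-756} + \frac{u}{-2378} = \frac{2318}{-756} + \frac{1872}{-2378} = 2318 \left(- \frac{1}{756}\right) + 1872 \left(- \frac{1}{2378}\right) = - \frac{1159}{378} - \frac{936}{1189} = - \frac{1731859}{449442}$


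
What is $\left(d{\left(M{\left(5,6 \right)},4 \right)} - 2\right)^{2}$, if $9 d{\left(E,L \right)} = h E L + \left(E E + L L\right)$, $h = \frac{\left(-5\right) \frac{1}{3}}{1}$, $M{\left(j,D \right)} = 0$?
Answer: $\frac{4}{81} \approx 0.049383$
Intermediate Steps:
$h = - \frac{5}{3}$ ($h = \left(-5\right) \frac{1}{3} \cdot 1 = \left(- \frac{5}{3}\right) 1 = - \frac{5}{3} \approx -1.6667$)
$d{\left(E,L \right)} = \frac{E^{2}}{9} + \frac{L^{2}}{9} - \frac{5 E L}{27}$ ($d{\left(E,L \right)} = \frac{- \frac{5 E}{3} L + \left(E E + L L\right)}{9} = \frac{- \frac{5 E L}{3} + \left(E^{2} + L^{2}\right)}{9} = \frac{E^{2} + L^{2} - \frac{5 E L}{3}}{9} = \frac{E^{2}}{9} + \frac{L^{2}}{9} - \frac{5 E L}{27}$)
$\left(d{\left(M{\left(5,6 \right)},4 \right)} - 2\right)^{2} = \left(\left(\frac{0^{2}}{9} + \frac{4^{2}}{9} - 0 \cdot 4\right) - 2\right)^{2} = \left(\left(\frac{1}{9} \cdot 0 + \frac{1}{9} \cdot 16 + 0\right) - 2\right)^{2} = \left(\left(0 + \frac{16}{9} + 0\right) - 2\right)^{2} = \left(\frac{16}{9} - 2\right)^{2} = \left(- \frac{2}{9}\right)^{2} = \frac{4}{81}$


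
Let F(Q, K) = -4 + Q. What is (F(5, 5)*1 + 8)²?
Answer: 81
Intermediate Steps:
(F(5, 5)*1 + 8)² = ((-4 + 5)*1 + 8)² = (1*1 + 8)² = (1 + 8)² = 9² = 81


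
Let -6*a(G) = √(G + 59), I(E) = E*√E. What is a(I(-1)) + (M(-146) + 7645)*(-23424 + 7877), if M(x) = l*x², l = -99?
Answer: 32689728533 - √(59 - I)/6 ≈ 3.269e+10 + 0.010849*I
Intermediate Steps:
I(E) = E^(3/2)
a(G) = -√(59 + G)/6 (a(G) = -√(G + 59)/6 = -√(59 + G)/6)
M(x) = -99*x²
a(I(-1)) + (M(-146) + 7645)*(-23424 + 7877) = -√(59 + (-1)^(3/2))/6 + (-99*(-146)² + 7645)*(-23424 + 7877) = -√(59 - I)/6 + (-99*21316 + 7645)*(-15547) = -√(59 - I)/6 + (-2110284 + 7645)*(-15547) = -√(59 - I)/6 - 2102639*(-15547) = -√(59 - I)/6 + 32689728533 = 32689728533 - √(59 - I)/6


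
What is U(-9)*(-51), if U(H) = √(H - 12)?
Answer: -51*I*√21 ≈ -233.71*I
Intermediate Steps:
U(H) = √(-12 + H)
U(-9)*(-51) = √(-12 - 9)*(-51) = √(-21)*(-51) = (I*√21)*(-51) = -51*I*√21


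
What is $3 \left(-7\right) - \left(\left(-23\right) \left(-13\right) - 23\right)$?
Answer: $-297$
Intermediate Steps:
$3 \left(-7\right) - \left(\left(-23\right) \left(-13\right) - 23\right) = -21 - \left(299 - 23\right) = -21 - 276 = -297$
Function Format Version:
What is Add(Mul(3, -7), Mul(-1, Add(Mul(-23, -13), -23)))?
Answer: -297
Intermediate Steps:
Add(Mul(3, -7), Mul(-1, Add(Mul(-23, -13), -23))) = Add(-21, Mul(-1, Add(299, -23))) = Add(-21, Mul(-1, 276)) = Add(-21, -276) = -297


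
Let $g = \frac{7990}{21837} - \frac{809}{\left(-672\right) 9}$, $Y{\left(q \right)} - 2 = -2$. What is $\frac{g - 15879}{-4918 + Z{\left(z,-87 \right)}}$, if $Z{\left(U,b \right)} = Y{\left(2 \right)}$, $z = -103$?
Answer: $\frac{699025445017}{216507041856} \approx 3.2286$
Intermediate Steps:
$Y{\left(q \right)} = 0$ ($Y{\left(q \right)} = 2 - 2 = 0$)
$g = \frac{21996551}{44023392}$ ($g = 7990 \cdot \frac{1}{21837} - \frac{809}{-6048} = \frac{7990}{21837} - - \frac{809}{6048} = \frac{7990}{21837} + \frac{809}{6048} = \frac{21996551}{44023392} \approx 0.49966$)
$Z{\left(U,b \right)} = 0$
$\frac{g - 15879}{-4918 + Z{\left(z,-87 \right)}} = \frac{\frac{21996551}{44023392} - 15879}{-4918 + 0} = - \frac{699025445017}{44023392 \left(-4918\right)} = \left(- \frac{699025445017}{44023392}\right) \left(- \frac{1}{4918}\right) = \frac{699025445017}{216507041856}$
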